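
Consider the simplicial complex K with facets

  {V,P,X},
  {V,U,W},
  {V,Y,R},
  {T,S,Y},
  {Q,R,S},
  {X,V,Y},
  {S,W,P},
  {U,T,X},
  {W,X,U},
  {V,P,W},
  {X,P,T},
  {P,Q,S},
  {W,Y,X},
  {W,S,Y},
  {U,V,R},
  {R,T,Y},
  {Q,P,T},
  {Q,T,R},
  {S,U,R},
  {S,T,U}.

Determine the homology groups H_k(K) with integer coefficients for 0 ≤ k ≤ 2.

Order the vertices as P < Q < R < S < T < U < V < W < X < Y. Listing each simplex with vertices in this order, K has dimension 2 with simplices:

  0-simplices (10): P, Q, R, S, T, U, V, W, X, Y
  1-simplices (30): PQ, PS, PT, PV, PW, PX, QR, QS, QT, RS, RT, RU, RV, RY, ST, SU, SW, SY, TU, TX, TY, UV, UW, UX, VW, VX, VY, WX, WY, XY
  2-simplices (20): PQS, PQT, PSW, PTX, PVW, PVX, QRS, QRT, RSU, RTY, RUV, RVY, STU, STY, SWY, TUX, UVW, UWX, VXY, WXY

Hence C_0 ≅ Z^10, C_1 ≅ Z^30, C_2 ≅ Z^20.

∂_1: C_1 → C_0 maps an edge to its endpoints' difference, ∂[p,q] = q − p.
The 10×30 boundary matrix has rank 9 and Smith normal form diag(1,1,1,1,1,1,1,1,1).

The boundary map ∂_2: C_2 → C_1 acts by ∂[p,q,r] = [q,r] − [p,r] + [p,q]. For instance
  ∂RTY = TY − RY + RT,
  ∂PVX = VX − PX + PV.
This gives a 30×20 integer matrix of rank 20; reducing to Smith normal form yields diagonal entries (1,1,1,1,1,1,1,1,1,1,1,1,1,1,1,1,1,1,1,2).

Computing H_k = (kernel of ∂_k) / (image of ∂_{k+1}):

  H_0: rank C_0 − rank ∂_1 = 10 − 9 = 1, and the invariant factors of ∂_1 are all 1, so H_0 = Z.
  H_1: rank ker ∂_1 − rank ∂_2 = (30 − 9) − 20 = 1, and ∂_2 has invariant factor 2 > 1, so H_1 = Z ⊕ Z/2Z.
  H_2: rank ker ∂_2 − rank ∂_3 = (20 − 20) − 0 = 0, and there is no ∂_3, so H_2 = 0.

H_0 ≅ Z,  H_1 ≅ Z ⊕ Z/2Z,  H_2 = 0.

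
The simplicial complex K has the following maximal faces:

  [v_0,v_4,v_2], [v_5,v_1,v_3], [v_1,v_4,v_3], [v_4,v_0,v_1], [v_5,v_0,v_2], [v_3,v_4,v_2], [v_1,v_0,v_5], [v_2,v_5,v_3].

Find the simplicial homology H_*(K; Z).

Take the total order v_0 < v_1 < v_2 < v_3 < v_4 < v_5 on the vertex set. Then K (dimension 2) consists of the simplices:

  0-simplices (6): [v_0], [v_1], [v_2], [v_3], [v_4], [v_5]
  1-simplices (12): [v_0,v_1], [v_0,v_2], [v_0,v_4], [v_0,v_5], [v_1,v_3], [v_1,v_4], [v_1,v_5], [v_2,v_3], [v_2,v_4], [v_2,v_5], [v_3,v_4], [v_3,v_5]
  2-simplices (8): [v_0,v_1,v_4], [v_0,v_1,v_5], [v_0,v_2,v_4], [v_0,v_2,v_5], [v_1,v_3,v_4], [v_1,v_3,v_5], [v_2,v_3,v_4], [v_2,v_3,v_5]

Hence C_0 ≅ Z^6, C_1 ≅ Z^12, C_2 ≅ Z^8.

The boundary map ∂_1: C_1 → C_0 maps an edge to its endpoints' difference, ∂[p,q] = q − p.
This gives a 6×12 integer matrix of rank 5; reducing to Smith normal form yields diagonal entries (1,1,1,1,1).

∂_2: C_2 → C_1 acts by ∂[p,q,r] = [q,r] − [p,r] + [p,q]. For instance
  ∂[v_0,v_2,v_4] = [v_2,v_4] − [v_0,v_4] + [v_0,v_2],
  ∂[v_1,v_3,v_5] = [v_3,v_5] − [v_1,v_5] + [v_1,v_3].
The 12×8 boundary matrix has rank 7 and Smith normal form diag(1,1,1,1,1,1,1).

From H_k ≅ ker(∂_k) / im(∂_{k+1}) we obtain:

  H_0: rank C_0 − rank ∂_1 = 6 − 5 = 1, and the invariant factors of ∂_1 are all 1, so H_0 = Z.
  H_1: rank ker ∂_1 − rank ∂_2 = (12 − 5) − 7 = 0, and the invariant factors of ∂_2 are all 1, so H_1 = 0.
  H_2: rank ker ∂_2 − rank ∂_3 = (8 − 7) − 0 = 1, and there is no ∂_3, so H_2 = Z.

(K is a triangulation of the 2-sphere S^2.)

H_0 = Z,  H_1 = 0,  H_2 = Z.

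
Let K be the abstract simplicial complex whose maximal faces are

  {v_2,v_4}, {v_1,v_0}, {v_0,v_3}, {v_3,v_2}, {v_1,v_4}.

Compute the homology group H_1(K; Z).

We work with the vertex ordering v_0 < v_1 < v_2 < v_3 < v_4. The simplices of K, each written with vertices in increasing order, are:

  0-simplices (5): [v_0], [v_1], [v_2], [v_3], [v_4]
  1-simplices (5): [v_0,v_1], [v_0,v_3], [v_1,v_4], [v_2,v_3], [v_2,v_4]

so the chain groups are C_0 ≅ Z^5, C_1 ≅ Z^5.

∂_1: C_1 → C_0 sends each edge [p,q] (with p < q) to q − p. For instance
  ∂[v_2,v_3] = [v_3] − [v_2].
The 5×5 boundary matrix has rank 4 and Smith normal form diag(1,1,1,1).

Computing H_k = (kernel of ∂_k) / (image of ∂_{k+1}):

  H_1: rank ker ∂_1 − rank ∂_2 = (5 − 4) − 0 = 1, and there is no ∂_2, so H_1 = Z.

H_1 ≅ Z.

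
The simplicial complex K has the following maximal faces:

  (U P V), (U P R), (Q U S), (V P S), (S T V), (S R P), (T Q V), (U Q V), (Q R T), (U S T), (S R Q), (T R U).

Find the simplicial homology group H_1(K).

H_1 ≅ Z/2Z.

Order the vertices as P < Q < R < S < T < U < V. Listing each simplex with vertices in this order, K has dimension 2 with simplices:

  0-simplices (7): P, Q, R, S, T, U, V
  1-simplices (18): PR, PS, PU, PV, QR, QS, QT, QU, QV, RS, RT, RU, ST, SU, SV, TU, TV, UV
  2-simplices (12): PRS, PRU, PSV, PUV, QRS, QRT, QSU, QTV, QUV, RTU, STU, STV

giving chain groups C_0 ≅ Z^7, C_1 ≅ Z^18, C_2 ≅ Z^12.

∂_1: C_1 → C_0 sends each edge [p,q] (with p < q) to q − p. For instance
  ∂RS = S − R.
This gives a 7×18 integer matrix of rank 6; reducing to Smith normal form yields diagonal entries (1,1,1,1,1,1).

Boundary ∂_2: C_2 → C_1 acts by ∂[p,q,r] = [q,r] − [p,r] + [p,q]. For instance
  ∂RTU = TU − RU + RT,
  ∂QTV = TV − QV + QT.
As a 18×12 matrix over Z this has rank 12, with invariant factors (1,1,1,1,1,1,1,1,1,1,1,2).

Reading off H_k = ker ∂_k / im ∂_{k+1}:

  H_1: rank ker ∂_1 − rank ∂_2 = (18 − 6) − 12 = 0, and ∂_2 has invariant factor 2 > 1, so H_1 = Z/2Z.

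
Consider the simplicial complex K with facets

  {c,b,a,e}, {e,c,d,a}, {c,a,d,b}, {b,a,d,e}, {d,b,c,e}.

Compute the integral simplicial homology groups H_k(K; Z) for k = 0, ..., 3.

H_0 = Z,  H_1 = 0,  H_2 = 0,  H_3 = Z.

Fix the vertex order a < b < c < d < e and write every simplex with vertices in increasing order. Then dim K = 3 and the simplices of K are:

  0-simplices (5): a, b, c, d, e
  1-simplices (10): ab, ac, ad, ae, bc, bd, be, cd, ce, de
  2-simplices (10): abc, abd, abe, acd, ace, ade, bcd, bce, bde, cde
  3-simplices (5): abcd, abce, abde, acde, bcde

giving chain groups C_0 ≅ Z^5, C_1 ≅ Z^10, C_2 ≅ Z^10, C_3 ≅ Z^5.

The boundary map ∂_1: C_1 → C_0 is given by ∂[p,q] = [q] − [p]. For instance
  ∂ab = b − a.
As a 5×10 matrix over Z this has rank 4, with invariant factors (1,1,1,1).

The boundary map ∂_2: C_2 → C_1 maps a triangle to the signed sum of its edges. For instance
  ∂ade = de − ae + ad,
  ∂abc = bc − ac + ab.
As a 10×10 matrix over Z this has rank 6, with invariant factors (1,1,1,1,1,1).

The boundary map ∂_3: C_3 → C_2 sends each 3-simplex σ to the alternating sum Σ_i (−1)^i (σ with its i-th vertex removed). For instance
  ∂abcd = bcd − acd + abd − abc,
  ∂abce = bce − ace + abe − abc.
This gives a 10×5 integer matrix of rank 4; reducing to Smith normal form yields diagonal entries (1,1,1,1).

Computing H_k = (kernel of ∂_k) / (image of ∂_{k+1}):

  H_0: rank C_0 − rank ∂_1 = 5 − 4 = 1, and the invariant factors of ∂_1 are all 1, so H_0 = Z.
  H_1: rank ker ∂_1 − rank ∂_2 = (10 − 4) − 6 = 0, and the invariant factors of ∂_2 are all 1, so H_1 = 0.
  H_2: rank ker ∂_2 − rank ∂_3 = (10 − 6) − 4 = 0, and the invariant factors of ∂_3 are all 1, so H_2 = 0.
  H_3: rank ker ∂_3 − rank ∂_4 = (5 − 4) − 0 = 1, and there is no ∂_4, so H_3 = Z.

As a check, the Euler characteristic is 5 − 10 + 10 − 5 = 0, which agrees with 1 − 0 + 0 − 1 = 0.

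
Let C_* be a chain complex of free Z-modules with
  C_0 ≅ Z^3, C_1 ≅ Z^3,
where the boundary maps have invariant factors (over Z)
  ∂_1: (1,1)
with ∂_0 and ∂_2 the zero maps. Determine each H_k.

H_0: b_0 = 3 − 0 − 2 = 1; torsion from ∂_1 factors > 1: none. So H_0 = Z.
H_1: b_1 = 3 − 2 − 0 = 1; torsion from ∂_2 factors > 1: none. So H_1 = Z.

H_0 = Z,  H_1 = Z.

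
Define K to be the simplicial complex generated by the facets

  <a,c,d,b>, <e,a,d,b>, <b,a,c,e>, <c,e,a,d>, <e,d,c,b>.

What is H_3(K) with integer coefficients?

H_3 = Z.

K has 5 vertices, 10 edges, 10 triangles, 5 3-simplices.
rank ∂_3 = 4, rank ∂_4 = 0 ⇒ b_3 = 5 − 4 − 0 = 1. So H_3 ≅ Z.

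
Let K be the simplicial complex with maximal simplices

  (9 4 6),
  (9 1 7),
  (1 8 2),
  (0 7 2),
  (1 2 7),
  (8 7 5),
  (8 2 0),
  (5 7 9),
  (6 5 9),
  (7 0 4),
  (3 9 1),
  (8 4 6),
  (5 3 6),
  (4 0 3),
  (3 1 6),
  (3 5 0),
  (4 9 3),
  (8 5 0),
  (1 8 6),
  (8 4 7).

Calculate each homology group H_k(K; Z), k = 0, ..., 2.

H_0 = Z,  H_1 = Z ⊕ Z/2,  H_2 = 0.

Order the vertices as 0 < 1 < 2 < 3 < 4 < 5 < 6 < 7 < 8 < 9. Listing each simplex with vertices in this order, K has dimension 2 with simplices:

  0-simplices (10): [0], [1], [2], [3], [4], [5], [6], [7], [8], [9]
  1-simplices (30): (30 of them)
  2-simplices (20): (20 of them)

giving chain groups C_0 ≅ Z^10, C_1 ≅ Z^30, C_2 ≅ Z^20.

The boundary map ∂_1: C_1 → C_0 is given by ∂[p,q] = [q] − [p]. For instance
  ∂[1,7] = [7] − [1].
This gives a 10×30 integer matrix of rank 9; reducing to Smith normal form yields diagonal entries (1,1,1,1,1,1,1,1,1).

Boundary ∂_2: C_2 → C_1 acts by ∂[p,q,r] = [q,r] − [p,r] + [p,q]. For instance
  ∂[3,5,6] = [5,6] − [3,6] + [3,5],
  ∂[1,6,8] = [6,8] − [1,8] + [1,6].
The resulting 30×20 matrix has rank 20, and its Smith normal form has invariant factors (1,1,1,1,1,1,1,1,1,1,1,1,1,1,1,1,1,1,1,2).

From H_k ≅ ker(∂_k) / im(∂_{k+1}) we obtain:

  H_0: rank C_0 − rank ∂_1 = 10 − 9 = 1, and the invariant factors of ∂_1 are all 1, so H_0 ≅ Z.
  H_1: rank ker ∂_1 − rank ∂_2 = (30 − 9) − 20 = 1, and ∂_2 has invariant factor 2 > 1, so H_1 ≅ Z ⊕ Z/2.
  H_2: rank ker ∂_2 − rank ∂_3 = (20 − 20) − 0 = 0, and there is no ∂_3, so H_2 ≅ 0.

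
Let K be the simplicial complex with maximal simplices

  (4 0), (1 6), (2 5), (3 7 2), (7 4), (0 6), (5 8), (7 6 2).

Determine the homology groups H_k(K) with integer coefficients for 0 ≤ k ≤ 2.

H_0 ≅ Z,  H_1 ≅ Z,  H_2 = 0.

We work with the vertex ordering 0 < 1 < 2 < 3 < 4 < 5 < 6 < 7 < 8. The simplices of K, each written with vertices in increasing order, are:

  0-simplices (9): [0], [1], [2], [3], [4], [5], [6], [7], [8]
  1-simplices (11): [0,4], [0,6], [1,6], [2,3], [2,5], [2,6], [2,7], [3,7], [4,7], [5,8], [6,7]
  2-simplices (2): [2,3,7], [2,6,7]

so the chain groups are C_0 ≅ Z^9, C_1 ≅ Z^11, C_2 ≅ Z^2.

Boundary ∂_1: C_1 → C_0 sends each edge [p,q] (with p < q) to q − p. For instance
  ∂[0,6] = [6] − [0].
As a 9×11 matrix over Z this has rank 8, with invariant factors (1,1,1,1,1,1,1,1).

Boundary ∂_2: C_2 → C_1 acts by ∂[p,q,r] = [q,r] − [p,r] + [p,q]. For instance
  ∂[2,3,7] = [3,7] − [2,7] + [2,3],
  ∂[2,6,7] = [6,7] − [2,7] + [2,6].
The resulting 11×2 matrix has rank 2, and its Smith normal form has invariant factors (1,1).

Computing H_k = (kernel of ∂_k) / (image of ∂_{k+1}):

  H_0: rank C_0 − rank ∂_1 = 9 − 8 = 1, and the invariant factors of ∂_1 are all 1, so H_0 = Z.
  H_1: rank ker ∂_1 − rank ∂_2 = (11 − 8) − 2 = 1, and the invariant factors of ∂_2 are all 1, so H_1 = Z.
  H_2: rank ker ∂_2 − rank ∂_3 = (2 − 2) − 0 = 0, and there is no ∂_3, so H_2 = 0.

As a check, the Euler characteristic is 9 − 11 + 2 = 0, which agrees with 1 − 1 + 0 = 0.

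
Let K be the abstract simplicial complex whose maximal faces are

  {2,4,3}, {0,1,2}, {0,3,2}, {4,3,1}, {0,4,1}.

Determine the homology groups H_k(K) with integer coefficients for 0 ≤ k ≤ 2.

H_0 = Z,  H_1 = Z,  H_2 = 0.

We work with the vertex ordering 0 < 1 < 2 < 3 < 4. The simplices of K, each written with vertices in increasing order, are:

  0-simplices (5): [0], [1], [2], [3], [4]
  1-simplices (10): [0,1], [0,2], [0,3], [0,4], [1,2], [1,3], [1,4], [2,3], [2,4], [3,4]
  2-simplices (5): [0,1,2], [0,1,4], [0,2,3], [1,3,4], [2,3,4]

giving chain groups C_0 ≅ Z^5, C_1 ≅ Z^10, C_2 ≅ Z^5.

Boundary ∂_1: C_1 → C_0 is given by ∂[p,q] = [q] − [p].
The 5×10 boundary matrix has rank 4 and Smith normal form diag(1,1,1,1).

Boundary ∂_2: C_2 → C_1 acts by ∂[p,q,r] = [q,r] − [p,r] + [p,q]. For instance
  ∂[0,1,4] = [1,4] − [0,4] + [0,1],
  ∂[0,2,3] = [2,3] − [0,3] + [0,2].
As a 10×5 matrix over Z this has rank 5, with invariant factors (1,1,1,1,1).

From H_k ≅ ker(∂_k) / im(∂_{k+1}) we obtain:

  H_0: rank C_0 − rank ∂_1 = 5 − 4 = 1, and the invariant factors of ∂_1 are all 1, so H_0 ≅ Z.
  H_1: rank ker ∂_1 − rank ∂_2 = (10 − 4) − 5 = 1, and the invariant factors of ∂_2 are all 1, so H_1 ≅ Z.
  H_2: rank ker ∂_2 − rank ∂_3 = (5 − 5) − 0 = 0, and there is no ∂_3, so H_2 ≅ 0.

As a check, the Euler characteristic is 5 − 10 + 5 = 0, which agrees with 1 − 1 + 0 = 0.
(K is a triangulation of the Möbius band.)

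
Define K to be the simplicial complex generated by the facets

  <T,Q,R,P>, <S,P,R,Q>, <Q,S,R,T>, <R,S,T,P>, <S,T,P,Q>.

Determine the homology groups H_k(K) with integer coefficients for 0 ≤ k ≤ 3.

Order the vertices as P < Q < R < S < T. Listing each simplex with vertices in this order, K has dimension 3 with simplices:

  0-simplices (5): P, Q, R, S, T
  1-simplices (10): PQ, PR, PS, PT, QR, QS, QT, RS, RT, ST
  2-simplices (10): PQR, PQS, PQT, PRS, PRT, PST, QRS, QRT, QST, RST
  3-simplices (5): PQRS, PQRT, PQST, PRST, QRST

giving chain groups C_0 ≅ Z^5, C_1 ≅ Z^10, C_2 ≅ Z^10, C_3 ≅ Z^5.

∂_1: C_1 → C_0 sends each edge [p,q] (with p < q) to q − p. For instance
  ∂QT = T − Q.
As a 5×10 matrix over Z this has rank 4, with invariant factors (1,1,1,1).

Boundary ∂_2: C_2 → C_1 acts by ∂[p,q,r] = [q,r] − [p,r] + [p,q]. For instance
  ∂QRS = RS − QS + QR,
  ∂PRS = RS − PS + PR.
The 10×10 boundary matrix has rank 6 and Smith normal form diag(1,1,1,1,1,1).

∂_3: C_3 → C_2 sends each 3-simplex σ to the alternating sum Σ_i (−1)^i (σ with its i-th vertex removed). For instance
  ∂PQST = QST − PST + PQT − PQS,
  ∂QRST = RST − QST + QRT − QRS.
This gives a 10×5 integer matrix of rank 4; reducing to Smith normal form yields diagonal entries (1,1,1,1).

Now H_k = ker ∂_k / im ∂_{k+1}, so:

  H_0: rank C_0 − rank ∂_1 = 5 − 4 = 1, and the invariant factors of ∂_1 are all 1, so H_0 = Z.
  H_1: rank ker ∂_1 − rank ∂_2 = (10 − 4) − 6 = 0, and the invariant factors of ∂_2 are all 1, so H_1 = 0.
  H_2: rank ker ∂_2 − rank ∂_3 = (10 − 6) − 4 = 0, and the invariant factors of ∂_3 are all 1, so H_2 = 0.
  H_3: rank ker ∂_3 − rank ∂_4 = (5 − 4) − 0 = 1, and there is no ∂_4, so H_3 = Z.

(K is a triangulation of the 3-sphere S^3.)

H_0 = Z,  H_1 = 0,  H_2 = 0,  H_3 = Z.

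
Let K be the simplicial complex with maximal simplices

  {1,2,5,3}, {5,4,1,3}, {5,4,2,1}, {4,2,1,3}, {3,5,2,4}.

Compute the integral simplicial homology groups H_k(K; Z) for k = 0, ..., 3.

H_0 = Z,  H_1 = 0,  H_2 = 0,  H_3 = Z.

We work with the vertex ordering 1 < 2 < 3 < 4 < 5. The simplices of K, each written with vertices in increasing order, are:

  0-simplices (5): [1], [2], [3], [4], [5]
  1-simplices (10): [1,2], [1,3], [1,4], [1,5], [2,3], [2,4], [2,5], [3,4], [3,5], [4,5]
  2-simplices (10): [1,2,3], [1,2,4], [1,2,5], [1,3,4], [1,3,5], [1,4,5], [2,3,4], [2,3,5], [2,4,5], [3,4,5]
  3-simplices (5): [1,2,3,4], [1,2,3,5], [1,2,4,5], [1,3,4,5], [2,3,4,5]

giving chain groups C_0 ≅ Z^5, C_1 ≅ Z^10, C_2 ≅ Z^10, C_3 ≅ Z^5.

The boundary map ∂_1: C_1 → C_0 is given by ∂[p,q] = [q] − [p]. For instance
  ∂[3,4] = [4] − [3].
The 5×10 boundary matrix has rank 4 and Smith normal form diag(1,1,1,1).

∂_2: C_2 → C_1 acts by ∂[p,q,r] = [q,r] − [p,r] + [p,q]. For instance
  ∂[2,3,4] = [3,4] − [2,4] + [2,3],
  ∂[1,2,4] = [2,4] − [1,4] + [1,2].
The 10×10 boundary matrix has rank 6 and Smith normal form diag(1,1,1,1,1,1).

∂_3: C_3 → C_2 sends each 3-simplex σ to the alternating sum Σ_i (−1)^i (σ with its i-th vertex removed). For instance
  ∂[2,3,4,5] = [3,4,5] − [2,4,5] + [2,3,5] − [2,3,4],
  ∂[1,2,4,5] = [2,4,5] − [1,4,5] + [1,2,5] − [1,2,4].
The resulting 10×5 matrix has rank 4, and its Smith normal form has invariant factors (1,1,1,1).

From H_k ≅ ker(∂_k) / im(∂_{k+1}) we obtain:

  H_0: rank C_0 − rank ∂_1 = 5 − 4 = 1, and the invariant factors of ∂_1 are all 1, so H_0 ≅ Z.
  H_1: rank ker ∂_1 − rank ∂_2 = (10 − 4) − 6 = 0, and the invariant factors of ∂_2 are all 1, so H_1 ≅ 0.
  H_2: rank ker ∂_2 − rank ∂_3 = (10 − 6) − 4 = 0, and the invariant factors of ∂_3 are all 1, so H_2 ≅ 0.
  H_3: rank ker ∂_3 − rank ∂_4 = (5 − 4) − 0 = 1, and there is no ∂_4, so H_3 ≅ Z.

As a check, the Euler characteristic is 5 − 10 + 10 − 5 = 0, which agrees with 1 − 0 + 0 − 1 = 0.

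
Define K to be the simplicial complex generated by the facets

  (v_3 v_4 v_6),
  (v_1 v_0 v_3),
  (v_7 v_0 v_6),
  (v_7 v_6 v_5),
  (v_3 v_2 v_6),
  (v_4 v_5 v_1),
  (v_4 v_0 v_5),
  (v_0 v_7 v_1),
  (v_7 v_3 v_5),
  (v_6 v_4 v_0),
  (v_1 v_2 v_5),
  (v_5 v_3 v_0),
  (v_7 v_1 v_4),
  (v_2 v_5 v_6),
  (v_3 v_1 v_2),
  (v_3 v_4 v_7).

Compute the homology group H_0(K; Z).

H_0 = Z.

We work with the vertex ordering v_0 < v_1 < v_2 < v_3 < v_4 < v_5 < v_6 < v_7. The simplices of K, each written with vertices in increasing order, are:

  0-simplices (8): [v_0], [v_1], [v_2], [v_3], [v_4], [v_5], [v_6], [v_7]
  1-simplices (24): (24 of them)
  2-simplices (16): (16 of them)

so the chain groups are C_0 ≅ Z^8, C_1 ≅ Z^24, C_2 ≅ Z^16.

Boundary ∂_1: C_1 → C_0 sends each edge [p,q] (with p < q) to q − p.
The resulting 8×24 matrix has rank 7, and its Smith normal form has invariant factors (1,1,1,1,1,1,1).

The boundary map ∂_2: C_2 → C_1 sends each 2-simplex [p,q,r] to [q,r] − [p,r] + [p,q]. For instance
  ∂[v_1,v_4,v_7] = [v_4,v_7] − [v_1,v_7] + [v_1,v_4],
  ∂[v_1,v_2,v_3] = [v_2,v_3] − [v_1,v_3] + [v_1,v_2].
As a 24×16 matrix over Z this has rank 15, with invariant factors (1,1,1,1,1,1,1,1,1,1,1,1,1,1,1).

Now H_k = ker ∂_k / im ∂_{k+1}, so:

  H_0: rank C_0 − rank ∂_1 = 8 − 7 = 1, and the invariant factors of ∂_1 are all 1, so H_0 ≅ Z.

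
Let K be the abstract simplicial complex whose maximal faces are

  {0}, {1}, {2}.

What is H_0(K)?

Order the vertices as 0 < 1 < 2. Listing each simplex with vertices in this order, K has dimension 0 with simplices:

  0-simplices (3): [0], [1], [2]

Hence C_0 ≅ Z^3.

Computing H_k = (kernel of ∂_k) / (image of ∂_{k+1}):

  H_0: rank C_0 − rank ∂_1 = 3 − 0 = 3, and there is no ∂_1, so H_0 = Z^3.

H_0 = Z^3.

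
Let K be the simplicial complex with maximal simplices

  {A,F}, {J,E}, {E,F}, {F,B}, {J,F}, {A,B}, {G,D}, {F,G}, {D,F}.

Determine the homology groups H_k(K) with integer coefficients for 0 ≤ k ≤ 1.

Take the total order A < B < D < E < F < G < J on the vertex set. Then K (dimension 1) consists of the simplices:

  0-simplices (7): A, B, D, E, F, G, J
  1-simplices (9): AB, AF, BF, DF, DG, EF, EJ, FG, FJ

Hence C_0 ≅ Z^7, C_1 ≅ Z^9.

The boundary map ∂_1: C_1 → C_0 sends each edge [p,q] (with p < q) to q − p.
The 7×9 boundary matrix has rank 6 and Smith normal form diag(1,1,1,1,1,1).

From H_k ≅ ker(∂_k) / im(∂_{k+1}) we obtain:

  H_0: rank C_0 − rank ∂_1 = 7 − 6 = 1, and the invariant factors of ∂_1 are all 1, so H_0 ≅ Z.
  H_1: rank ker ∂_1 − rank ∂_2 = (9 − 6) − 0 = 3, and there is no ∂_2, so H_1 ≅ Z^3.

(K is a triangulation of a wedge of 3 circles.)

H_0 = Z,  H_1 = Z^3.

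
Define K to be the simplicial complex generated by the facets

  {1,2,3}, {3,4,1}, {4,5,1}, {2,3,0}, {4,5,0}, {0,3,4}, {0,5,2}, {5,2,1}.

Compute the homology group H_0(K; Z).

Order the vertices as 0 < 1 < 2 < 3 < 4 < 5. Listing each simplex with vertices in this order, K has dimension 2 with simplices:

  0-simplices (6): [0], [1], [2], [3], [4], [5]
  1-simplices (12): [0,2], [0,3], [0,4], [0,5], [1,2], [1,3], [1,4], [1,5], [2,3], [2,5], [3,4], [4,5]
  2-simplices (8): [0,2,3], [0,2,5], [0,3,4], [0,4,5], [1,2,3], [1,2,5], [1,3,4], [1,4,5]

so the chain groups are C_0 ≅ Z^6, C_1 ≅ Z^12, C_2 ≅ Z^8.

Boundary ∂_1: C_1 → C_0 is given by ∂[p,q] = [q] − [p]. For instance
  ∂[1,4] = [4] − [1].
The 6×12 boundary matrix has rank 5 and Smith normal form diag(1,1,1,1,1).

The boundary map ∂_2: C_2 → C_1 acts by ∂[p,q,r] = [q,r] − [p,r] + [p,q]. For instance
  ∂[0,4,5] = [4,5] − [0,5] + [0,4],
  ∂[1,3,4] = [3,4] − [1,4] + [1,3].
As a 12×8 matrix over Z this has rank 7, with invariant factors (1,1,1,1,1,1,1).

Computing H_k = (kernel of ∂_k) / (image of ∂_{k+1}):

  H_0: rank C_0 − rank ∂_1 = 6 − 5 = 1, and the invariant factors of ∂_1 are all 1, so H_0 = Z.

(K is a triangulation of the 2-sphere S^2.)

H_0 ≅ Z.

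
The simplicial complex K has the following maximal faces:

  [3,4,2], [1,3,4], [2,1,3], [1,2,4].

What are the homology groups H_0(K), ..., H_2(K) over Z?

H_0 ≅ Z,  H_1 = 0,  H_2 ≅ Z.

K has 4 vertices, 6 edges, 4 triangles.
rank ∂_0 = 0, rank ∂_1 = 3 ⇒ b_0 = 4 − 0 − 3 = 1; all invariant factors of ∂_1 are 1 so no torsion. So H_0 ≅ Z.
rank ∂_1 = 3, rank ∂_2 = 3 ⇒ b_1 = 6 − 3 − 3 = 0; all invariant factors of ∂_2 are 1 so no torsion. So H_1 ≅ 0.
rank ∂_2 = 3, rank ∂_3 = 0 ⇒ b_2 = 4 − 3 − 0 = 1. So H_2 ≅ Z.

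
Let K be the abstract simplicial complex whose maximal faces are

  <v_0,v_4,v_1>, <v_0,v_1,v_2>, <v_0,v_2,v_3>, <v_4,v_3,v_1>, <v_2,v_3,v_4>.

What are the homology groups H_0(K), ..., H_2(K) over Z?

Fix the vertex order v_0 < v_1 < v_2 < v_3 < v_4 and write every simplex with vertices in increasing order. Then dim K = 2 and the simplices of K are:

  0-simplices (5): [v_0], [v_1], [v_2], [v_3], [v_4]
  1-simplices (10): [v_0,v_1], [v_0,v_2], [v_0,v_3], [v_0,v_4], [v_1,v_2], [v_1,v_3], [v_1,v_4], [v_2,v_3], [v_2,v_4], [v_3,v_4]
  2-simplices (5): [v_0,v_1,v_2], [v_0,v_1,v_4], [v_0,v_2,v_3], [v_1,v_3,v_4], [v_2,v_3,v_4]

giving chain groups C_0 ≅ Z^5, C_1 ≅ Z^10, C_2 ≅ Z^5.

The boundary map ∂_1: C_1 → C_0 maps an edge to its endpoints' difference, ∂[p,q] = q − p. For instance
  ∂[v_1,v_3] = [v_3] − [v_1].
The 5×10 boundary matrix has rank 4 and Smith normal form diag(1,1,1,1).

The boundary map ∂_2: C_2 → C_1 sends each 2-simplex [p,q,r] to [q,r] − [p,r] + [p,q]. For instance
  ∂[v_0,v_1,v_2] = [v_1,v_2] − [v_0,v_2] + [v_0,v_1],
  ∂[v_0,v_1,v_4] = [v_1,v_4] − [v_0,v_4] + [v_0,v_1].
As a 10×5 matrix over Z this has rank 5, with invariant factors (1,1,1,1,1).

Reading off H_k = ker ∂_k / im ∂_{k+1}:

  H_0: rank C_0 − rank ∂_1 = 5 − 4 = 1, and the invariant factors of ∂_1 are all 1, so H_0 = Z.
  H_1: rank ker ∂_1 − rank ∂_2 = (10 − 4) − 5 = 1, and the invariant factors of ∂_2 are all 1, so H_1 = Z.
  H_2: rank ker ∂_2 − rank ∂_3 = (5 − 5) − 0 = 0, and there is no ∂_3, so H_2 = 0.

As a check, the Euler characteristic is 5 − 10 + 5 = 0, which agrees with 1 − 1 + 0 = 0.

H_0 = Z,  H_1 = Z,  H_2 = 0.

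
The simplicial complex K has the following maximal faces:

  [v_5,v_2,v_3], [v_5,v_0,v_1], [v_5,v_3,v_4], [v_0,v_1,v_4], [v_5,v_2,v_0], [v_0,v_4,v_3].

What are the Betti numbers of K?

b_0 = 1, b_1 = 1, b_2 = 0.

Fix the vertex order v_0 < v_1 < v_2 < v_3 < v_4 < v_5 and write every simplex with vertices in increasing order. Then dim K = 2 and the simplices of K are:

  0-simplices (6): [v_0], [v_1], [v_2], [v_3], [v_4], [v_5]
  1-simplices (12): [v_0,v_1], [v_0,v_2], [v_0,v_3], [v_0,v_4], [v_0,v_5], [v_1,v_4], [v_1,v_5], [v_2,v_3], [v_2,v_5], [v_3,v_4], [v_3,v_5], [v_4,v_5]
  2-simplices (6): [v_0,v_1,v_4], [v_0,v_1,v_5], [v_0,v_2,v_5], [v_0,v_3,v_4], [v_2,v_3,v_5], [v_3,v_4,v_5]

giving chain groups C_0 ≅ Z^6, C_1 ≅ Z^12, C_2 ≅ Z^6.

Boundary ∂_1: C_1 → C_0 maps an edge to its endpoints' difference, ∂[p,q] = q − p.
As a 6×12 matrix over Z this has rank 5, with invariant factors (1,1,1,1,1).

∂_2: C_2 → C_1 sends each 2-simplex [p,q,r] to [q,r] − [p,r] + [p,q]. For instance
  ∂[v_2,v_3,v_5] = [v_3,v_5] − [v_2,v_5] + [v_2,v_3],
  ∂[v_0,v_2,v_5] = [v_2,v_5] − [v_0,v_5] + [v_0,v_2].
The resulting 12×6 matrix has rank 6, and its Smith normal form has invariant factors (1,1,1,1,1,1).

Now H_k = ker ∂_k / im ∂_{k+1}, so:

  H_0: rank C_0 − rank ∂_1 = 6 − 5 = 1, and the invariant factors of ∂_1 are all 1, so H_0 ≅ Z.
  H_1: rank ker ∂_1 − rank ∂_2 = (12 − 5) − 6 = 1, and the invariant factors of ∂_2 are all 1, so H_1 ≅ Z.
  H_2: rank ker ∂_2 − rank ∂_3 = (6 − 6) − 0 = 0, and there is no ∂_3, so H_2 ≅ 0.

(K is a triangulation of the cylinder S^1 x I.)

Hence the Betti numbers are b_0 = 1, b_1 = 1, b_2 = 0.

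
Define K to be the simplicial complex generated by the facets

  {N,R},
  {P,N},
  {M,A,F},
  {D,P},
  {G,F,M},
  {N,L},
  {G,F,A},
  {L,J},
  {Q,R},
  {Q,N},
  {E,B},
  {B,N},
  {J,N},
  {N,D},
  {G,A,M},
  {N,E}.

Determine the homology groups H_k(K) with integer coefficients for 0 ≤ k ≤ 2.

We work with the vertex ordering A < B < D < E < F < G < J < L < M < N < P < Q < R. The simplices of K, each written with vertices in increasing order, are:

  0-simplices (13): A, B, D, E, F, G, J, L, M, N, P, Q, R
  1-simplices (18): AF, AG, AM, BE, BN, DN, DP, EN, FG, FM, GM, JL, JN, LN, NP, NQ, NR, QR
  2-simplices (4): AFG, AFM, AGM, FGM

Hence C_0 ≅ Z^13, C_1 ≅ Z^18, C_2 ≅ Z^4.

∂_1: C_1 → C_0 maps an edge to its endpoints' difference, ∂[p,q] = q − p. For instance
  ∂FM = M − F.
As a 13×18 matrix over Z this has rank 11, with invariant factors (1,1,1,1,1,1,1,1,1,1,1).

∂_2: C_2 → C_1 acts by ∂[p,q,r] = [q,r] − [p,r] + [p,q]. For instance
  ∂AFM = FM − AM + AF,
  ∂AFG = FG − AG + AF.
As a 18×4 matrix over Z this has rank 3, with invariant factors (1,1,1).

Now H_k = ker ∂_k / im ∂_{k+1}, so:

  H_0: rank C_0 − rank ∂_1 = 13 − 11 = 2, and the invariant factors of ∂_1 are all 1, so H_0 ≅ Z^2.
  H_1: rank ker ∂_1 − rank ∂_2 = (18 − 11) − 3 = 4, and the invariant factors of ∂_2 are all 1, so H_1 ≅ Z^4.
  H_2: rank ker ∂_2 − rank ∂_3 = (4 − 3) − 0 = 1, and there is no ∂_3, so H_2 ≅ Z.

(K is a triangulation of the disjoint union of a wedge of 4 circles and the 2-sphere S^2.)

H_0 ≅ Z^2,  H_1 ≅ Z^4,  H_2 ≅ Z.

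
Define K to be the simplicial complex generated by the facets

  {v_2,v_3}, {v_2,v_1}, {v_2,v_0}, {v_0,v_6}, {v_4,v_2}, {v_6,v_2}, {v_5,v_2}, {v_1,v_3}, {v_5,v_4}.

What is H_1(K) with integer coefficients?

H_1 = Z^3.

Take the total order v_0 < v_1 < v_2 < v_3 < v_4 < v_5 < v_6 on the vertex set. Then K (dimension 1) consists of the simplices:

  0-simplices (7): [v_0], [v_1], [v_2], [v_3], [v_4], [v_5], [v_6]
  1-simplices (9): [v_0,v_2], [v_0,v_6], [v_1,v_2], [v_1,v_3], [v_2,v_3], [v_2,v_4], [v_2,v_5], [v_2,v_6], [v_4,v_5]

giving chain groups C_0 ≅ Z^7, C_1 ≅ Z^9.

The boundary map ∂_1: C_1 → C_0 maps an edge to its endpoints' difference, ∂[p,q] = q − p. For instance
  ∂[v_1,v_2] = [v_2] − [v_1].
This gives a 7×9 integer matrix of rank 6; reducing to Smith normal form yields diagonal entries (1,1,1,1,1,1).

From H_k ≅ ker(∂_k) / im(∂_{k+1}) we obtain:

  H_1: rank ker ∂_1 − rank ∂_2 = (9 − 6) − 0 = 3, and there is no ∂_2, so H_1 ≅ Z^3.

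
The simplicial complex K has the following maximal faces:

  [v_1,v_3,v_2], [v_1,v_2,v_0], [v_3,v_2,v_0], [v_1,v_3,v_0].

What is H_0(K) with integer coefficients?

Order the vertices as v_0 < v_1 < v_2 < v_3. Listing each simplex with vertices in this order, K has dimension 2 with simplices:

  0-simplices (4): [v_0], [v_1], [v_2], [v_3]
  1-simplices (6): [v_0,v_1], [v_0,v_2], [v_0,v_3], [v_1,v_2], [v_1,v_3], [v_2,v_3]
  2-simplices (4): [v_0,v_1,v_2], [v_0,v_1,v_3], [v_0,v_2,v_3], [v_1,v_2,v_3]

so the chain groups are C_0 ≅ Z^4, C_1 ≅ Z^6, C_2 ≅ Z^4.

Boundary ∂_1: C_1 → C_0 is given by ∂[p,q] = [q] − [p]. For instance
  ∂[v_0,v_1] = [v_1] − [v_0].
As a 4×6 matrix over Z this has rank 3, with invariant factors (1,1,1).

The boundary map ∂_2: C_2 → C_1 acts by ∂[p,q,r] = [q,r] − [p,r] + [p,q]. For instance
  ∂[v_1,v_2,v_3] = [v_2,v_3] − [v_1,v_3] + [v_1,v_2],
  ∂[v_0,v_1,v_3] = [v_1,v_3] − [v_0,v_3] + [v_0,v_1].
The 6×4 boundary matrix has rank 3 and Smith normal form diag(1,1,1).

Now H_k = ker ∂_k / im ∂_{k+1}, so:

  H_0: rank C_0 − rank ∂_1 = 4 − 3 = 1, and the invariant factors of ∂_1 are all 1, so H_0 ≅ Z.

(K is a triangulation of the 2-sphere S^2.)

H_0 = Z.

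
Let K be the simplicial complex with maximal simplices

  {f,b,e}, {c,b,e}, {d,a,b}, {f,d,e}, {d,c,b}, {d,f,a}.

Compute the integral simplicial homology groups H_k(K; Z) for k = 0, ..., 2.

K has 6 vertices, 12 edges, 6 triangles.
rank ∂_0 = 0, rank ∂_1 = 5 ⇒ b_0 = 6 − 0 − 5 = 1; all invariant factors of ∂_1 are 1 so no torsion. So H_0 ≅ Z.
rank ∂_1 = 5, rank ∂_2 = 6 ⇒ b_1 = 12 − 5 − 6 = 1; all invariant factors of ∂_2 are 1 so no torsion. So H_1 ≅ Z.
rank ∂_2 = 6, rank ∂_3 = 0 ⇒ b_2 = 6 − 6 − 0 = 0. So H_2 ≅ 0.

H_0 ≅ Z,  H_1 ≅ Z,  H_2 = 0.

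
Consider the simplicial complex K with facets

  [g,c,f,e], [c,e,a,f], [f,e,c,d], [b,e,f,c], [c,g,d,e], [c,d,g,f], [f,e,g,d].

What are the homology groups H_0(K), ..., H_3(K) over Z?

Fix the vertex order a < b < c < d < e < f < g and write every simplex with vertices in increasing order. Then dim K = 3 and the simplices of K are:

  0-simplices (7): a, b, c, d, e, f, g
  1-simplices (16): ac, ae, af, bc, be, bf, cd, ce, cf, cg, de, df, dg, ef, eg, fg
  2-simplices (16): ace, acf, aef, bce, bcf, bef, cde, cdf, cdg, cef, ceg, cfg, def, deg, dfg, efg
  3-simplices (7): acef, bcef, cdef, cdeg, cdfg, cefg, defg

giving chain groups C_0 ≅ Z^7, C_1 ≅ Z^16, C_2 ≅ Z^16, C_3 ≅ Z^7.

The boundary map ∂_1: C_1 → C_0 is given by ∂[p,q] = [q] − [p].
The 7×16 boundary matrix has rank 6 and Smith normal form diag(1,1,1,1,1,1).

∂_2: C_2 → C_1 sends each 2-simplex [p,q,r] to [q,r] − [p,r] + [p,q]. For instance
  ∂cdg = dg − cg + cd,
  ∂ace = ce − ae + ac.
The 16×16 boundary matrix has rank 10 and Smith normal form diag(1,1,1,1,1,1,1,1,1,1).

The boundary map ∂_3: C_3 → C_2 sends each 3-simplex σ to the alternating sum Σ_i (−1)^i (σ with its i-th vertex removed). For instance
  ∂defg = efg − dfg + deg − def,
  ∂cdfg = dfg − cfg + cdg − cdf.
This gives a 16×7 integer matrix of rank 6; reducing to Smith normal form yields diagonal entries (1,1,1,1,1,1).

Reading off H_k = ker ∂_k / im ∂_{k+1}:

  H_0: rank C_0 − rank ∂_1 = 7 − 6 = 1, and the invariant factors of ∂_1 are all 1, so H_0 = Z.
  H_1: rank ker ∂_1 − rank ∂_2 = (16 − 6) − 10 = 0, and the invariant factors of ∂_2 are all 1, so H_1 = 0.
  H_2: rank ker ∂_2 − rank ∂_3 = (16 − 10) − 6 = 0, and the invariant factors of ∂_3 are all 1, so H_2 = 0.
  H_3: rank ker ∂_3 − rank ∂_4 = (7 − 6) − 0 = 1, and there is no ∂_4, so H_3 = Z.

As a check, the Euler characteristic is 7 − 16 + 16 − 7 = 0, which agrees with 1 − 0 + 0 − 1 = 0.

H_0 = Z,  H_1 = 0,  H_2 = 0,  H_3 = Z.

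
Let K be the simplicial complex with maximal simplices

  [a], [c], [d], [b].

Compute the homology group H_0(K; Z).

H_0 = Z^4.

Take the total order a < b < c < d on the vertex set. Then K (dimension 0) consists of the simplices:

  0-simplices (4): a, b, c, d

Hence C_0 ≅ Z^4.

Now H_k = ker ∂_k / im ∂_{k+1}, so:

  H_0: rank C_0 − rank ∂_1 = 4 − 0 = 4, and there is no ∂_1, so H_0 ≅ Z^4.

(K is a triangulation of a set of 4 points.)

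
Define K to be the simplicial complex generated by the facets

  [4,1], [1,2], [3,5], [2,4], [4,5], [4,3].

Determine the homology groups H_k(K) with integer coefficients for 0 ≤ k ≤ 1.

We work with the vertex ordering 1 < 2 < 3 < 4 < 5. The simplices of K, each written with vertices in increasing order, are:

  0-simplices (5): [1], [2], [3], [4], [5]
  1-simplices (6): [1,2], [1,4], [2,4], [3,4], [3,5], [4,5]

Hence C_0 ≅ Z^5, C_1 ≅ Z^6.

∂_1: C_1 → C_0 is given by ∂[p,q] = [q] − [p]. For instance
  ∂[1,2] = [2] − [1].
This gives a 5×6 integer matrix of rank 4; reducing to Smith normal form yields diagonal entries (1,1,1,1).

Reading off H_k = ker ∂_k / im ∂_{k+1}:

  H_0: rank C_0 − rank ∂_1 = 5 − 4 = 1, and the invariant factors of ∂_1 are all 1, so H_0 = Z.
  H_1: rank ker ∂_1 − rank ∂_2 = (6 − 4) − 0 = 2, and there is no ∂_2, so H_1 = Z^2.

As a check, the Euler characteristic is 5 − 6 = -1, which agrees with 1 − 2 = -1.

H_0 ≅ Z,  H_1 ≅ Z^2.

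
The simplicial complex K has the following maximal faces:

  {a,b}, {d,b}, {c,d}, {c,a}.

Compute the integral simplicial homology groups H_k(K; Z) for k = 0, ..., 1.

H_0 ≅ Z,  H_1 ≅ Z.

Fix the vertex order a < b < c < d and write every simplex with vertices in increasing order. Then dim K = 1 and the simplices of K are:

  0-simplices (4): a, b, c, d
  1-simplices (4): ab, ac, bd, cd

Hence C_0 ≅ Z^4, C_1 ≅ Z^4.

The boundary map ∂_1: C_1 → C_0 is given by ∂[p,q] = [q] − [p]. For instance
  ∂ab = b − a.
The 4×4 boundary matrix has rank 3 and Smith normal form diag(1,1,1).

Reading off H_k = ker ∂_k / im ∂_{k+1}:

  H_0: rank C_0 − rank ∂_1 = 4 − 3 = 1, and the invariant factors of ∂_1 are all 1, so H_0 ≅ Z.
  H_1: rank ker ∂_1 − rank ∂_2 = (4 − 3) − 0 = 1, and there is no ∂_2, so H_1 ≅ Z.

As a check, the Euler characteristic is 4 − 4 = 0, which agrees with 1 − 1 = 0.
(K is a triangulation of the circle S^1.)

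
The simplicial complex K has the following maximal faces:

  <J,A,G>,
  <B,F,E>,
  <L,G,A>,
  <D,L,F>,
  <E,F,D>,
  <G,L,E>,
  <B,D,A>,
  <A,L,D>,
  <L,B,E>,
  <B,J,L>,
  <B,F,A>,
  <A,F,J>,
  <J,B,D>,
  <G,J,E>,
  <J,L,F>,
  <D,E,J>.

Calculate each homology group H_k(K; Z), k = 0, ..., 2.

H_0 = Z,  H_1 = Z^2,  H_2 = Z.

K has 8 vertices, 24 edges, 16 triangles.
rank ∂_0 = 0, rank ∂_1 = 7 ⇒ b_0 = 8 − 0 − 7 = 1; all invariant factors of ∂_1 are 1 so no torsion. So H_0 ≅ Z.
rank ∂_1 = 7, rank ∂_2 = 15 ⇒ b_1 = 24 − 7 − 15 = 2; all invariant factors of ∂_2 are 1 so no torsion. So H_1 ≅ Z^2.
rank ∂_2 = 15, rank ∂_3 = 0 ⇒ b_2 = 16 − 15 − 0 = 1. So H_2 ≅ Z.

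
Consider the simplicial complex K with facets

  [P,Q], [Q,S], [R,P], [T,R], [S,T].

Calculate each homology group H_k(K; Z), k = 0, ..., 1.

We work with the vertex ordering P < Q < R < S < T. The simplices of K, each written with vertices in increasing order, are:

  0-simplices (5): P, Q, R, S, T
  1-simplices (5): PQ, PR, QS, RT, ST

giving chain groups C_0 ≅ Z^5, C_1 ≅ Z^5.

∂_1: C_1 → C_0 is given by ∂[p,q] = [q] − [p].
The 5×5 boundary matrix has rank 4 and Smith normal form diag(1,1,1,1).

From H_k ≅ ker(∂_k) / im(∂_{k+1}) we obtain:

  H_0: rank C_0 − rank ∂_1 = 5 − 4 = 1, and the invariant factors of ∂_1 are all 1, so H_0 ≅ Z.
  H_1: rank ker ∂_1 − rank ∂_2 = (5 − 4) − 0 = 1, and there is no ∂_2, so H_1 ≅ Z.

(K is a triangulation of the circle S^1.)

H_0 = Z,  H_1 = Z.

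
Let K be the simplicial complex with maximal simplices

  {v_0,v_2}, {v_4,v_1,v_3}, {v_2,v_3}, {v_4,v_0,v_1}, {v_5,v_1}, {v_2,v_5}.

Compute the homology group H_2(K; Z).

H_2 = 0.

Order the vertices as v_0 < v_1 < v_2 < v_3 < v_4 < v_5. Listing each simplex with vertices in this order, K has dimension 2 with simplices:

  0-simplices (6): [v_0], [v_1], [v_2], [v_3], [v_4], [v_5]
  1-simplices (9): [v_0,v_1], [v_0,v_2], [v_0,v_4], [v_1,v_3], [v_1,v_4], [v_1,v_5], [v_2,v_3], [v_2,v_5], [v_3,v_4]
  2-simplices (2): [v_0,v_1,v_4], [v_1,v_3,v_4]

so the chain groups are C_0 ≅ Z^6, C_1 ≅ Z^9, C_2 ≅ Z^2.

Boundary ∂_1: C_1 → C_0 maps an edge to its endpoints' difference, ∂[p,q] = q − p. For instance
  ∂[v_0,v_1] = [v_1] − [v_0].
The 6×9 boundary matrix has rank 5 and Smith normal form diag(1,1,1,1,1).

The boundary map ∂_2: C_2 → C_1 acts by ∂[p,q,r] = [q,r] − [p,r] + [p,q]. For instance
  ∂[v_0,v_1,v_4] = [v_1,v_4] − [v_0,v_4] + [v_0,v_1],
  ∂[v_1,v_3,v_4] = [v_3,v_4] − [v_1,v_4] + [v_1,v_3].
As a 9×2 matrix over Z this has rank 2, with invariant factors (1,1).

Reading off H_k = ker ∂_k / im ∂_{k+1}:

  H_2: rank ker ∂_2 − rank ∂_3 = (2 − 2) − 0 = 0, and there is no ∂_3, so H_2 = 0.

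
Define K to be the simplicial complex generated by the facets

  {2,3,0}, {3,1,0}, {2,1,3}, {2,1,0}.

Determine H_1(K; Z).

Take the total order 0 < 1 < 2 < 3 on the vertex set. Then K (dimension 2) consists of the simplices:

  0-simplices (4): [0], [1], [2], [3]
  1-simplices (6): [0,1], [0,2], [0,3], [1,2], [1,3], [2,3]
  2-simplices (4): [0,1,2], [0,1,3], [0,2,3], [1,2,3]

so the chain groups are C_0 ≅ Z^4, C_1 ≅ Z^6, C_2 ≅ Z^4.

The boundary map ∂_1: C_1 → C_0 sends each edge [p,q] (with p < q) to q − p. For instance
  ∂[0,3] = [3] − [0].
The 4×6 boundary matrix has rank 3 and Smith normal form diag(1,1,1).

∂_2: C_2 → C_1 maps a triangle to the signed sum of its edges. For instance
  ∂[0,2,3] = [2,3] − [0,3] + [0,2],
  ∂[0,1,2] = [1,2] − [0,2] + [0,1].
This gives a 6×4 integer matrix of rank 3; reducing to Smith normal form yields diagonal entries (1,1,1).

Reading off H_k = ker ∂_k / im ∂_{k+1}:

  H_1: rank ker ∂_1 − rank ∂_2 = (6 − 3) − 3 = 0, and the invariant factors of ∂_2 are all 1, so H_1 ≅ 0.

H_1 = 0.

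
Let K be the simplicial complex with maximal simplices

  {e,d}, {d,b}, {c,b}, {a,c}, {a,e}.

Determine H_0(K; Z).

H_0 ≅ Z.

K has 5 vertices, 5 edges.
rank ∂_0 = 0, rank ∂_1 = 4 ⇒ b_0 = 5 − 0 − 4 = 1; all invariant factors of ∂_1 are 1 so no torsion. So H_0 ≅ Z.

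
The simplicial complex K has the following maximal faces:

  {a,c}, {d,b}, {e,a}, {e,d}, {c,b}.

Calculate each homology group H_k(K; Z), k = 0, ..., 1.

We work with the vertex ordering a < b < c < d < e. The simplices of K, each written with vertices in increasing order, are:

  0-simplices (5): a, b, c, d, e
  1-simplices (5): ac, ae, bc, bd, de

so the chain groups are C_0 ≅ Z^5, C_1 ≅ Z^5.

∂_1: C_1 → C_0 is given by ∂[p,q] = [q] − [p].
This gives a 5×5 integer matrix of rank 4; reducing to Smith normal form yields diagonal entries (1,1,1,1).

From H_k ≅ ker(∂_k) / im(∂_{k+1}) we obtain:

  H_0: rank C_0 − rank ∂_1 = 5 − 4 = 1, and the invariant factors of ∂_1 are all 1, so H_0 ≅ Z.
  H_1: rank ker ∂_1 − rank ∂_2 = (5 − 4) − 0 = 1, and there is no ∂_2, so H_1 ≅ Z.

H_0 = Z,  H_1 = Z.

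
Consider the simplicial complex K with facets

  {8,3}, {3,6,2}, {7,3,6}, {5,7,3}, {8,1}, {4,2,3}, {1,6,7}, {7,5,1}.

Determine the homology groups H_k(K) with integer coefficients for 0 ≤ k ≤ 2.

H_0 = Z,  H_1 = Z,  H_2 = 0.

We work with the vertex ordering 1 < 2 < 3 < 4 < 5 < 6 < 7 < 8. The simplices of K, each written with vertices in increasing order, are:

  0-simplices (8): [1], [2], [3], [4], [5], [6], [7], [8]
  1-simplices (14): [1,5], [1,6], [1,7], [1,8], [2,3], [2,4], [2,6], [3,4], [3,5], [3,6], [3,7], [3,8], [5,7], [6,7]
  2-simplices (6): [1,5,7], [1,6,7], [2,3,4], [2,3,6], [3,5,7], [3,6,7]

giving chain groups C_0 ≅ Z^8, C_1 ≅ Z^14, C_2 ≅ Z^6.

The boundary map ∂_1: C_1 → C_0 sends each edge [p,q] (with p < q) to q − p.
The 8×14 boundary matrix has rank 7 and Smith normal form diag(1,1,1,1,1,1,1).

∂_2: C_2 → C_1 acts by ∂[p,q,r] = [q,r] − [p,r] + [p,q]. For instance
  ∂[2,3,4] = [3,4] − [2,4] + [2,3],
  ∂[1,6,7] = [6,7] − [1,7] + [1,6].
The resulting 14×6 matrix has rank 6, and its Smith normal form has invariant factors (1,1,1,1,1,1).

From H_k ≅ ker(∂_k) / im(∂_{k+1}) we obtain:

  H_0: rank C_0 − rank ∂_1 = 8 − 7 = 1, and the invariant factors of ∂_1 are all 1, so H_0 ≅ Z.
  H_1: rank ker ∂_1 − rank ∂_2 = (14 − 7) − 6 = 1, and the invariant factors of ∂_2 are all 1, so H_1 ≅ Z.
  H_2: rank ker ∂_2 − rank ∂_3 = (6 − 6) − 0 = 0, and there is no ∂_3, so H_2 ≅ 0.

As a check, the Euler characteristic is 8 − 14 + 6 = 0, which agrees with 1 − 1 + 0 = 0.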